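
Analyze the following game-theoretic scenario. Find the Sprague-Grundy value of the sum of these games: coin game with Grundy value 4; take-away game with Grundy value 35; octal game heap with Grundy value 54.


By the Sprague-Grundy theorem, the Grundy value of a sum of games is the XOR of individual Grundy values.
coin game: Grundy value = 4. Running XOR: 0 XOR 4 = 4
take-away game: Grundy value = 35. Running XOR: 4 XOR 35 = 39
octal game heap: Grundy value = 54. Running XOR: 39 XOR 54 = 17
The combined Grundy value is 17.

17


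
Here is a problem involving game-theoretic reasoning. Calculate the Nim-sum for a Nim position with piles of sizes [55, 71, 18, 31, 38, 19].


We need the XOR (exclusive or) of all pile sizes.
After XOR-ing pile 1 (size 55): 0 XOR 55 = 55
After XOR-ing pile 2 (size 71): 55 XOR 71 = 112
After XOR-ing pile 3 (size 18): 112 XOR 18 = 98
After XOR-ing pile 4 (size 31): 98 XOR 31 = 125
After XOR-ing pile 5 (size 38): 125 XOR 38 = 91
After XOR-ing pile 6 (size 19): 91 XOR 19 = 72
The Nim-value of this position is 72.

72


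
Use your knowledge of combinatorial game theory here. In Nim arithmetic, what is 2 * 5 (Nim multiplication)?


Nim multiplication is bilinear over XOR: (u XOR v) * w = (u*w) XOR (v*w).
So we split each operand into its bit components and XOR the pairwise Nim products.
2 = 2 (as XOR of powers of 2).
5 = 1 + 4 (as XOR of powers of 2).
Using the standard Nim-product table on single bits:
  2*2 = 3,   2*4 = 8,   2*8 = 12,
  4*4 = 6,   4*8 = 11,  8*8 = 13,
and  1*x = x (identity), k*l = l*k (commutative).
Pairwise Nim products:
  2 * 1 = 2
  2 * 4 = 8
XOR them: 2 XOR 8 = 10.
Result: 2 * 5 = 10 (in Nim).

10


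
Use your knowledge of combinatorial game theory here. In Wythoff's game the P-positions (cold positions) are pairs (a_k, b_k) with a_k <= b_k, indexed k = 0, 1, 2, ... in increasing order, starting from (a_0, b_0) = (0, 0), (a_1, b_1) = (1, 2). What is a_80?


By Wythoff's theorem, a_k = floor(k * phi) and b_k = floor(k * phi^2) = a_k + k, where phi = (1 + sqrt(5))/2 is the golden ratio.
phi = (1 + sqrt(5))/2 = 1.618034
k = 80
k * phi = 80 * 1.618034 = 129.442719
a_80 = floor(k * phi) = 129

129


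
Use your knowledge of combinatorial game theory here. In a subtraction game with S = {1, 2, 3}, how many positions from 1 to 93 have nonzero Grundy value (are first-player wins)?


Subtraction set S = {1, 2, 3}, so G(n) = n mod 4.
G(n) = 0 when n is a multiple of 4.
Multiples of 4 in [1, 93]: 23
N-positions (nonzero Grundy) = 93 - 23 = 70

70


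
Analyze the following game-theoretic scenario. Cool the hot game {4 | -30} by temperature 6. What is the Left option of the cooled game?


Original game: {4 | -30} (a switch {a | b} with a > b).
Cooling by t (for t below the temperature (a - b)/2 = 17) taxes each move by t: {a | b} cooled by t is {a - t | b + t}.
Cooling amount: t = 6
Cooled Left option: 4 - 6 = -2
Cooled Right option: -30 + 6 = -24
Cooled game: {-2 | -24}
Left option = -2

-2


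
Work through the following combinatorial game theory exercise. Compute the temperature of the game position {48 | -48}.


The game is {48 | -48}, a switch {a | b} with numbers a > b.
Cooling {a | b} by t gives {a - t | b + t}, which stops being hot when a - t = b + t, i.e. at t = (a - b)/2. So the temperature of a switch is (a - b)/2.
Temperature = (Left option - Right option) / 2
= (48 - (-48)) / 2
= 96 / 2
= 48

48


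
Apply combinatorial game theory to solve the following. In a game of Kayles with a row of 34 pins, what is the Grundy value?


Kayles: a move removes 1 or 2 adjacent pins from a contiguous row.
Removing pins from a row of k leaves two independent rows (a, b) with a + b = k - 1 (one pin) or a + b = k - 2 (two pins); an end removal gives a = 0.
By Sprague-Grundy, G(k) = mex{ G(a) XOR G(b) } over all these splits. G(0) = 0.
G(1): splits (0,0):0^0=0 -> mex({0}) = 1
G(2): splits (0,1):0^1=1 (0,0):0^0=0 -> mex({0, 1}) = 2
G(3): splits (0,2):0^2=2 (1,1):1^1=0 (0,1):0^1=1 -> mex({0, 1, 2}) = 3
G(4): splits (0,3):0^3=3 (1,2):1^2=3 (0,2):0^2=2 (1,1):1^1=0 -> mex({0, 2, 3}) = 1
G(5): splits (0,4):0^1=1 (1,3):1^3=2 (2,2):2^2=0 (0,3):0^3=3 (1,2):1^2=3 -> mex({0, 1, 2, 3}) = 4
G(6) = mex({0, 1, 2, 4}) = 3
G(7) = mex({0, 1, 3, 4, 5}) = 2
G(8) = mex({0, 2, 3, 5, 6}) = 1
G(9) = mex({0, 1, 2, 3, 6, 7}) = 4
G(10) = mex({0, 1, 3, 4, 5, 7}) = 2
G(11) = mex({0, 1, 2, 3, 4, 5}) = 6
G(12) = mex({0, 1, 2, 3, 5, 6, 7}) = 4
G(13) = mex({0, 2, 3, 4, 6, 7}) = 1
G(14) = mex({0, 1, 4, 5, 6, 7}) = 2
G(15) = mex({0, 1, 2, 3, 4, 5, 6}) = 7
G(16) = mex({0, 2, 3, 5, 6, 7}) = 1
G(17) = mex({0, 1, 2, 3, 5, 6, 7}) = 4
G(18) = mex({0, 1, 2, 4, 5, 6}) = 3
G(19) = mex({0, 1, 3, 4, 5, 7}) = 2
G(20) = mex({0, 2, 3, 4, 5, 6, 7}) = 1
G(21) = mex({0, 1, 2, 3, 5, 6, 7}) = 4
G(22) = mex({0, 1, 2, 3, 4, 5, 7}) = 6
G(23) = mex({0, 1, 2, 3, 4, 5, 6}) = 7
G(24) = mex({0, 1, 2, 3, 5, 6, 7}) = 4
G(25) = mex({0, 2, 3, 4, 6, 7}) = 1
G(26) = mex({0, 1, 3, 4, 5, 6, 7}) = 2
G(27) = mex({0, 1, 2, 3, 4, 5, 6, 7}) = 8
G(28) = mex({0, 1, 2, 3, 4, 6, 7, 8}) = 5
G(29) = mex({0, 1, 2, 3, 5, 6, 7, 8, 9}) = 4
G(30) = mex({0, 1, 2, 3, 4, 5, 6, 9, 10}) = 7
G(31) = mex({0, 1, 3, 4, 5, 7, 10, 11}) = 2
G(32) = mex({0, 2, 3, 4, 5, 6, 7, 9, 11}) = 1
G(33) = mex({0, 1, 2, 3, 4, 5, 6, 7, 9, 12}) = 8
G(34) = mex({0, 1, 2, 3, 4, 5, 7, 8, 11, 12}) = 6
Therefore G(34) = 6.

6


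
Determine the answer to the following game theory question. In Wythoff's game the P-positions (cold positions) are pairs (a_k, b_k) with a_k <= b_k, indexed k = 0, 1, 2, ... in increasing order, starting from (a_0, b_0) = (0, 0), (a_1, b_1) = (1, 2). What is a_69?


By Wythoff's theorem, a_k = floor(k * phi) and b_k = floor(k * phi^2) = a_k + k, where phi = (1 + sqrt(5))/2 is the golden ratio.
phi = (1 + sqrt(5))/2 = 1.618034
k = 69
k * phi = 69 * 1.618034 = 111.644345
a_69 = floor(k * phi) = 111

111


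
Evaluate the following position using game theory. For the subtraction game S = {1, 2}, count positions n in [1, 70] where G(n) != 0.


Subtraction set S = {1, 2}, so G(n) = n mod 3.
G(n) = 0 when n is a multiple of 3.
Multiples of 3 in [1, 70]: 23
N-positions (nonzero Grundy) = 70 - 23 = 47

47


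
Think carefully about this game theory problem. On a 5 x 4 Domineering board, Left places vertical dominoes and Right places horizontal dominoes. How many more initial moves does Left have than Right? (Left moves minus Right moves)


Board is 5 x 4 (rows x cols).
Left (vertical) placements: (rows-1) * cols = 4 * 4 = 16
Right (horizontal) placements: rows * (cols-1) = 5 * 3 = 15
Advantage = Left - Right = 16 - 15 = 1

1


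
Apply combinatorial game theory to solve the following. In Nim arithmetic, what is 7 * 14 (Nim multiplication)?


Nim multiplication is bilinear over XOR: (u XOR v) * w = (u*w) XOR (v*w).
So we split each operand into its bit components and XOR the pairwise Nim products.
7 = 1 + 2 + 4 (as XOR of powers of 2).
14 = 2 + 4 + 8 (as XOR of powers of 2).
Using the standard Nim-product table on single bits:
  2*2 = 3,   2*4 = 8,   2*8 = 12,
  4*4 = 6,   4*8 = 11,  8*8 = 13,
and  1*x = x (identity), k*l = l*k (commutative).
Pairwise Nim products:
  1 * 2 = 2
  1 * 4 = 4
  1 * 8 = 8
  2 * 2 = 3
  2 * 4 = 8
  2 * 8 = 12
  4 * 2 = 8
  4 * 4 = 6
  4 * 8 = 11
XOR them: 2 XOR 4 XOR 8 XOR 3 XOR 8 XOR 12 XOR 8 XOR 6 XOR 11 = 12.
Result: 7 * 14 = 12 (in Nim).

12


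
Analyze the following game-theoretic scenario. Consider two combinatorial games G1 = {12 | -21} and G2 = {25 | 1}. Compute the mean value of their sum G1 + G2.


G1 = {12 | -21}, G2 = {25 | 1}
Each is a switch {a | b} with numbers a > b; its mean value is (a + b)/2, and mean value is additive over game sums: m(G1 + G2) = m(G1) + m(G2).
Mean of G1 = (12 + (-21))/2 = -9/2 = -9/2
Mean of G2 = (25 + (1))/2 = 26/2 = 13
Mean of G1 + G2 = -9/2 + 13 = 17/2

17/2


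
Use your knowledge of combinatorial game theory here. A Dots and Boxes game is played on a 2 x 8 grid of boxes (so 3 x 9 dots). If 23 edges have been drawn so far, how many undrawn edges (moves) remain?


Grid: 2 x 8 boxes, i.e. 3 rows and 9 columns of dots.
Horizontal edges: (rows + 1) * cols = 3 * 8 = 24
Vertical edges: rows * (cols + 1) = 2 * 9 = 18
Total edges: 24 + 18 = 42
Edges drawn: 23
Remaining: 42 - 23 = 19

19


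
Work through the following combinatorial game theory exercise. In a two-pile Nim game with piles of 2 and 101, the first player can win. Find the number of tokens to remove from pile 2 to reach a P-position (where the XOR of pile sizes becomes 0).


Piles: 2 and 101
Current XOR: 2 XOR 101 = 103 (non-zero, so this is an N-position).
To make the XOR zero, we need to find a move that balances the piles.
For pile 2 (size 101): target = 101 XOR 103 = 2
We reduce pile 2 from 101 to 2.
Tokens removed: 101 - 2 = 99
Verification: 2 XOR 2 = 0

99


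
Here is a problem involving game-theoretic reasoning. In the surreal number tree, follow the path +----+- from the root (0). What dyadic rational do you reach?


Sign expansion: +----+-
Rule: track bounds (lo, hi), initially (-inf, +inf). On '+', the current value becomes lo and we move to the simplest number in (value, hi): value + 1 if hi = +inf, otherwise the midpoint (value + hi)/2. On '-', the current value becomes hi and we move to value - 1 if lo = -inf, otherwise the midpoint (lo + value)/2.
Start at 0.
Step 1: sign = +, move right. Bounds: (0, +inf). Value = 1
Step 2: sign = -, move left. Bounds: (0, 1). Value = 1/2
Step 3: sign = -, move left. Bounds: (0, 1/2). Value = 1/4
Step 4: sign = -, move left. Bounds: (0, 1/4). Value = 1/8
Step 5: sign = -, move left. Bounds: (0, 1/8). Value = 1/16
Step 6: sign = +, move right. Bounds: (1/16, 1/8). Value = 3/32
Step 7: sign = -, move left. Bounds: (1/16, 3/32). Value = 5/64
The surreal number with sign expansion +----+- is 5/64.

5/64


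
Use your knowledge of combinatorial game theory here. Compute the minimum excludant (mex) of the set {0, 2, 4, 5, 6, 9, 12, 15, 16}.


Set = {0, 2, 4, 5, 6, 9, 12, 15, 16}
0 is in the set.
1 is NOT in the set. This is the mex.
mex = 1

1


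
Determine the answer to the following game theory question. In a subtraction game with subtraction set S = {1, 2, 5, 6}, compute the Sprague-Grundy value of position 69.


The subtraction set is S = {1, 2, 5, 6}.
G(k) = mex{ G(k - s) : s in S, s <= k }. We compute iteratively: G(0) = 0.
G(1) = mex({0}) = 1
G(2) = mex({0, 1}) = 2
G(3) = mex({1, 2}) = 0
G(4) = mex({0, 2}) = 1
G(5) = mex({0, 1}) = 2
G(6) = mex({0, 1, 2}) = 3
G(7) = mex({1, 2, 3}) = 0
G(8) = mex({0, 2, 3}) = 1
G(9) = mex({0, 1}) = 2
G(10) = mex({1, 2}) = 0
G(11) = mex({0, 2, 3}) = 1
G(12) = mex({0, 1, 3}) = 2
Observe that G(7)..G(12) = 0, 1, 2, 0, 1, 2 repeats G(0)..G(5) = 0, 1, 2, 0, 1, 2.
For k >= max(S) = 6, G(k) is determined by the previous 6 values G(k-6)..G(k-1); a window of 6 consecutive values has recurred shifted by 7, so by induction G(k + 7) = G(k) for all k >= 0: the sequence is periodic from the start with period 7.
One period: G(0..6) = 0, 1, 2, 0, 1, 2, 3.
69 mod 7 = 6, so G(69) = G(6) = 3.

3


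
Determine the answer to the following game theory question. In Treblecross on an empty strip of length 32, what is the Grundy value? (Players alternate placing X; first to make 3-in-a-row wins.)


Treblecross: place X on empty cells; 3-in-a-row wins.
Playing within two cells of an existing X lets the opponent win at once, so sensible play treats the cells i-2..i+2 around each X as dead. The player left with no safe cell loses, so this is a normal-play take-away game on strips of safe cells.
Placing X at cell i (0-indexed) of a strip of k safe cells leaves independent strips of sizes max(0, i-2) and max(0, k-i-3). Hence G(k) = mex{ G(max(0,i-2)) XOR G(max(0,k-i-3)) : 0 <= i < k }, with G(0) = 0.
G(1): splits (0,0):0^0=0 -> mex({0}) = 1
G(2): splits (0,0):0^0=0 -> mex({0}) = 1
G(3): splits (0,0):0^0=0 -> mex({0}) = 1
G(4): splits (0,1):0^1=1 (0,0):0^0=0 -> mex({0, 1}) = 2
G(5): splits (0,2):0^1=1 (0,1):0^1=1 (0,0):0^0=0 -> mex({0, 1}) = 2
G(6) = mex({1}) = 0
G(7) = mex({0, 1, 2}) = 3
G(8) = mex({0, 1, 2}) = 3
G(9) = mex({0, 2}) = 1
G(10) = mex({0, 2, 3}) = 1
G(11) = mex({0, 3}) = 1
G(12) = mex({1, 3}) = 0
G(13) = mex({0, 1, 2, 3}) = 4
G(14) = mex({0, 1, 2}) = 3
G(15) = mex({0, 1, 2}) = 3
G(16) = mex({0, 1, 2, 4}) = 3
G(17) = mex({0, 1, 3, 4}) = 2
G(18) = mex({0, 1, 3, 4}) = 2
G(19) = mex({0, 1, 3, 5}) = 2
G(20) = mex({0, 1, 2, 3, 5}) = 4
G(21) = mex({0, 1, 2, 3, 5}) = 4
G(22) = mex({1, 2, 6}) = 0
G(23) = mex({0, 1, 2, 3, 4, 6}) = 5
G(24) = mex({0, 1, 2, 3, 4}) = 5
G(25) = mex({0, 1, 3, 4, 7}) = 2
G(26) = mex({0, 1, 3, 4, 5, 7}) = 2
G(27) = mex({0, 1, 3, 5}) = 2
G(28) = mex({0, 1, 2, 5}) = 3
G(29) = mex({0, 1, 2, 4, 5, 6}) = 3
G(30) = mex({1, 2, 4, 6}) = 0
G(31) = mex({0, 1, 2, 3, 4, 6}) = 5
G(32) = mex({1, 2, 3, 4, 7}) = 0
Therefore G(32) = 0.

0


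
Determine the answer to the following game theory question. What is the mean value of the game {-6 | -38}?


Game = {-6 | -38}, a switch {a | b} with numbers a > b.
Its thermograph has left wall a - t and right wall b + t, which meet at t = (a - b)/2, where both equal (a + b)/2. So the mast (mean value) is at (a + b)/2.
Mean = (-6 + (-38))/2 = -44/2 = -22

-22


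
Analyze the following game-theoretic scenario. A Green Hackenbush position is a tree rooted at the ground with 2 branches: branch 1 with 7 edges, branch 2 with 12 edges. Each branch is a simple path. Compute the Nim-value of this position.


The tree has 2 branches from the ground vertex.
In Green Hackenbush, the Nim-value of a simple path of length k is k.
Branch 1: length 7, Nim-value = 7
Branch 2: length 12, Nim-value = 12
Total Nim-value = XOR of all branch values:
0 XOR 7 = 7
7 XOR 12 = 11
Nim-value of the tree = 11

11


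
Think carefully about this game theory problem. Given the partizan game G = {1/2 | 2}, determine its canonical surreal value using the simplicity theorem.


Left options: {1/2}, max = 1/2
Right options: {2}, min = 2
All options are numbers and max(Left) < min(Right), so by the simplicity theorem the value is the simplest (earliest-born) number strictly between 1/2 and 2.
The only integer strictly between 1/2 and 2 is 1.
No non-integer in the interval can be simpler: if x is a non-integer in the interval, then floor(x) or ceil(x) also lies in the interval (the interval contains an integer), and both are proper prefixes of x's sign expansion, i.e. born earlier. So the game value is 1.
Game value = 1

1


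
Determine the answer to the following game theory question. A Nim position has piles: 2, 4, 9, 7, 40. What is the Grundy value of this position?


We need the XOR (exclusive or) of all pile sizes.
After XOR-ing pile 1 (size 2): 0 XOR 2 = 2
After XOR-ing pile 2 (size 4): 2 XOR 4 = 6
After XOR-ing pile 3 (size 9): 6 XOR 9 = 15
After XOR-ing pile 4 (size 7): 15 XOR 7 = 8
After XOR-ing pile 5 (size 40): 8 XOR 40 = 32
The Nim-value of this position is 32.

32


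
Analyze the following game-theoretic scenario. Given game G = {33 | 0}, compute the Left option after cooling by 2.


Original game: {33 | 0} (a switch {a | b} with a > b).
Cooling by t (for t below the temperature (a - b)/2 = 33/2) taxes each move by t: {a | b} cooled by t is {a - t | b + t}.
Cooling amount: t = 2
Cooled Left option: 33 - 2 = 31
Cooled Right option: 0 + 2 = 2
Cooled game: {31 | 2}
Left option = 31

31


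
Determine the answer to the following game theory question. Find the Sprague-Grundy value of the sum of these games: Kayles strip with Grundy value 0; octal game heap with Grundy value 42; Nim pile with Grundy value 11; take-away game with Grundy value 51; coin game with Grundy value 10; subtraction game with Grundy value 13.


By the Sprague-Grundy theorem, the Grundy value of a sum of games is the XOR of individual Grundy values.
Kayles strip: Grundy value = 0. Running XOR: 0 XOR 0 = 0
octal game heap: Grundy value = 42. Running XOR: 0 XOR 42 = 42
Nim pile: Grundy value = 11. Running XOR: 42 XOR 11 = 33
take-away game: Grundy value = 51. Running XOR: 33 XOR 51 = 18
coin game: Grundy value = 10. Running XOR: 18 XOR 10 = 24
subtraction game: Grundy value = 13. Running XOR: 24 XOR 13 = 21
The combined Grundy value is 21.

21


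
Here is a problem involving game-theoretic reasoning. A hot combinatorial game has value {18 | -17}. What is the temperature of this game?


The game is {18 | -17}, a switch {a | b} with numbers a > b.
Cooling {a | b} by t gives {a - t | b + t}, which stops being hot when a - t = b + t, i.e. at t = (a - b)/2. So the temperature of a switch is (a - b)/2.
Temperature = (Left option - Right option) / 2
= (18 - (-17)) / 2
= 35 / 2
= 35/2

35/2


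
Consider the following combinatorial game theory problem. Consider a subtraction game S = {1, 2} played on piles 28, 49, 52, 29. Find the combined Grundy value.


Subtraction set: {1, 2}
For this subtraction set, G(n) = n mod 3 (period = max + 1 = 3).
Pile 1 (size 28): G(28) = 28 mod 3 = 1
Pile 2 (size 49): G(49) = 49 mod 3 = 1
Pile 3 (size 52): G(52) = 52 mod 3 = 1
Pile 4 (size 29): G(29) = 29 mod 3 = 2
Total Grundy value = XOR of all: 1 XOR 1 XOR 1 XOR 2 = 3

3


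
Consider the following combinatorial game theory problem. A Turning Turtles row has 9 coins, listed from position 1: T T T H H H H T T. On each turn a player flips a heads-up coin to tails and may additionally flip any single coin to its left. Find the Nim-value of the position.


Coins: T T T H H H H T T
Key fact: a single head at position k behaves exactly like a Nim heap of size k (turning it to T and optionally flipping a coin at j < k corresponds to moving the heap from k to j, or to 0), and heads combine as a disjunctive sum (two heads at the same place would cancel, matching j XOR j = 0). So the Nim-value is the XOR of the 1-indexed positions of the heads.
Face-up positions (1-indexed): [4, 5, 6, 7]
XOR 0 with 4: 0 XOR 4 = 4
XOR 4 with 5: 4 XOR 5 = 1
XOR 1 with 6: 1 XOR 6 = 7
XOR 7 with 7: 7 XOR 7 = 0
Nim-value = 0

0


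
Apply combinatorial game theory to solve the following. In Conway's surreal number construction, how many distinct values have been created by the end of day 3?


Day 0: {|} = 0 is born. Count = 1.
Day n: the number of surreal numbers born by day n is 2^(n+1) - 1.
By day 0: 2^1 - 1 = 1
By day 1: 2^2 - 1 = 3
By day 2: 2^3 - 1 = 7
By day 3: 2^4 - 1 = 15
By day 3: 15 surreal numbers.

15


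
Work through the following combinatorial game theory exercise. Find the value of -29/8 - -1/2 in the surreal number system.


x = -29/8, y = -1/2
Converting to common denominator: 8
x = -29/8, y = -4/8
x - y = -29/8 - -1/2 = -25/8

-25/8


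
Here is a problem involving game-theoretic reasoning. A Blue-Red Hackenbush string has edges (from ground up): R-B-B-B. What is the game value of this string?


Edges (from ground): R-B-B-B
By Berlekamp's sign-expansion rule, a Blue-Red Hackenbush stalk has the value of the surreal number whose sign sequence is the edge sequence with B -> + and R -> -.
Sign sequence: -+++
Trace the sign expansion in the surreal number tree, starting from 0:
Edge 1: R (sign -) -> bounds (-inf, 0), value = -1
Edge 2: B (sign +) -> bounds (-1, 0), value = -1/2
Edge 3: B (sign +) -> bounds (-1/2, 0), value = -1/4
Edge 4: B (sign +) -> bounds (-1/4, 0), value = -1/8
Game value = -1/8

-1/8


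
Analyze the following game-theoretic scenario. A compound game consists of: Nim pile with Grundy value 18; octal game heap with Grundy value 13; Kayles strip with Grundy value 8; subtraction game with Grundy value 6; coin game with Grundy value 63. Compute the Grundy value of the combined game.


By the Sprague-Grundy theorem, the Grundy value of a sum of games is the XOR of individual Grundy values.
Nim pile: Grundy value = 18. Running XOR: 0 XOR 18 = 18
octal game heap: Grundy value = 13. Running XOR: 18 XOR 13 = 31
Kayles strip: Grundy value = 8. Running XOR: 31 XOR 8 = 23
subtraction game: Grundy value = 6. Running XOR: 23 XOR 6 = 17
coin game: Grundy value = 63. Running XOR: 17 XOR 63 = 46
The combined Grundy value is 46.

46


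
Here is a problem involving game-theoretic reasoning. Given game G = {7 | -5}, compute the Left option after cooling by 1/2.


Original game: {7 | -5} (a switch {a | b} with a > b).
Cooling by t (for t below the temperature (a - b)/2 = 6) taxes each move by t: {a | b} cooled by t is {a - t | b + t}.
Cooling amount: t = 1/2
Cooled Left option: 7 - 1/2 = 13/2
Cooled Right option: -5 + 1/2 = -9/2
Cooled game: {13/2 | -9/2}
Left option = 13/2

13/2


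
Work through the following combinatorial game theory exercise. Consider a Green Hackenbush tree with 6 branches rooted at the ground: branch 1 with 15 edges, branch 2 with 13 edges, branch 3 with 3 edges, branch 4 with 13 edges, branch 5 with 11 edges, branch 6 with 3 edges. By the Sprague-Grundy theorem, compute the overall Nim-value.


The tree has 6 branches from the ground vertex.
In Green Hackenbush, the Nim-value of a simple path of length k is k.
Branch 1: length 15, Nim-value = 15
Branch 2: length 13, Nim-value = 13
Branch 3: length 3, Nim-value = 3
Branch 4: length 13, Nim-value = 13
Branch 5: length 11, Nim-value = 11
Branch 6: length 3, Nim-value = 3
Total Nim-value = XOR of all branch values:
0 XOR 15 = 15
15 XOR 13 = 2
2 XOR 3 = 1
1 XOR 13 = 12
12 XOR 11 = 7
7 XOR 3 = 4
Nim-value of the tree = 4

4


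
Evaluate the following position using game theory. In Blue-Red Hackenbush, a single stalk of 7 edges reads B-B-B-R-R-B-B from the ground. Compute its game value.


Edges (from ground): B-B-B-R-R-B-B
By Berlekamp's sign-expansion rule, a Blue-Red Hackenbush stalk has the value of the surreal number whose sign sequence is the edge sequence with B -> + and R -> -.
Sign sequence: +++--++
Trace the sign expansion in the surreal number tree, starting from 0:
Edge 1: B (sign +) -> bounds (0, +inf), value = 1
Edge 2: B (sign +) -> bounds (1, +inf), value = 2
Edge 3: B (sign +) -> bounds (2, +inf), value = 3
Edge 4: R (sign -) -> bounds (2, 3), value = 5/2
Edge 5: R (sign -) -> bounds (2, 5/2), value = 9/4
Edge 6: B (sign +) -> bounds (9/4, 5/2), value = 19/8
Edge 7: B (sign +) -> bounds (19/8, 5/2), value = 39/16
Game value = 39/16

39/16


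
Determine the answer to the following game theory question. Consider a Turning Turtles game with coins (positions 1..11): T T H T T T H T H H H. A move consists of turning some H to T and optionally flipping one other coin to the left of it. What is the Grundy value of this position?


Coins: T T H T T T H T H H H
Key fact: a single head at position k behaves exactly like a Nim heap of size k (turning it to T and optionally flipping a coin at j < k corresponds to moving the heap from k to j, or to 0), and heads combine as a disjunctive sum (two heads at the same place would cancel, matching j XOR j = 0). So the Nim-value is the XOR of the 1-indexed positions of the heads.
Face-up positions (1-indexed): [3, 7, 9, 10, 11]
XOR 0 with 3: 0 XOR 3 = 3
XOR 3 with 7: 3 XOR 7 = 4
XOR 4 with 9: 4 XOR 9 = 13
XOR 13 with 10: 13 XOR 10 = 7
XOR 7 with 11: 7 XOR 11 = 12
Nim-value = 12

12


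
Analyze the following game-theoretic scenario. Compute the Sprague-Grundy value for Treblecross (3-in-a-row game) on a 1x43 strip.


Treblecross: place X on empty cells; 3-in-a-row wins.
Playing within two cells of an existing X lets the opponent win at once, so sensible play treats the cells i-2..i+2 around each X as dead. The player left with no safe cell loses, so this is a normal-play take-away game on strips of safe cells.
Placing X at cell i (0-indexed) of a strip of k safe cells leaves independent strips of sizes max(0, i-2) and max(0, k-i-3). Hence G(k) = mex{ G(max(0,i-2)) XOR G(max(0,k-i-3)) : 0 <= i < k }, with G(0) = 0.
G(1): splits (0,0):0^0=0 -> mex({0}) = 1
G(2): splits (0,0):0^0=0 -> mex({0}) = 1
G(3): splits (0,0):0^0=0 -> mex({0}) = 1
G(4): splits (0,1):0^1=1 (0,0):0^0=0 -> mex({0, 1}) = 2
G(5): splits (0,2):0^1=1 (0,1):0^1=1 (0,0):0^0=0 -> mex({0, 1}) = 2
G(6) = mex({1}) = 0
G(7) = mex({0, 1, 2}) = 3
G(8) = mex({0, 1, 2}) = 3
G(9) = mex({0, 2}) = 1
G(10) = mex({0, 2, 3}) = 1
G(11) = mex({0, 3}) = 1
G(12) = mex({1, 3}) = 0
G(13) = mex({0, 1, 2, 3}) = 4
G(14) = mex({0, 1, 2}) = 3
G(15) = mex({0, 1, 2}) = 3
G(16) = mex({0, 1, 2, 4}) = 3
G(17) = mex({0, 1, 3, 4}) = 2
G(18) = mex({0, 1, 3, 4}) = 2
G(19) = mex({0, 1, 3, 5}) = 2
G(20) = mex({0, 1, 2, 3, 5}) = 4
G(21) = mex({0, 1, 2, 3, 5}) = 4
G(22) = mex({1, 2, 6}) = 0
G(23) = mex({0, 1, 2, 3, 4, 6}) = 5
G(24) = mex({0, 1, 2, 3, 4}) = 5
G(25) = mex({0, 1, 3, 4, 7}) = 2
G(26) = mex({0, 1, 3, 4, 5, 7}) = 2
G(27) = mex({0, 1, 3, 5}) = 2
G(28) = mex({0, 1, 2, 5}) = 3
G(29) = mex({0, 1, 2, 4, 5, 6}) = 3
G(30) = mex({1, 2, 4, 6}) = 0
G(31) = mex({0, 1, 2, 3, 4, 6}) = 5
G(32) = mex({1, 2, 3, 4, 7}) = 0
G(33) = mex({0, 3, 7}) = 1
G(34) = mex({0, 2, 3, 5, 7}) = 1
G(35) = mex({0, 2, 3, 5, 6}) = 1
G(36) = mex({0, 1, 2, 5, 6}) = 3
G(37) = mex({0, 1, 2, 4, 5, 6}) = 3
G(38) = mex({0, 1, 2, 4}) = 3
G(39) = mex({0, 1, 2, 3, 4, 7}) = 5
G(40) = mex({0, 1, 2, 3, 4, 5, 7}) = 6
G(41) = mex({0, 1, 2, 3, 5, 7}) = 4
G(42) = mex({0, 1, 2, 3, 5, 6, 7}) = 4
G(43) = mex({0, 2, 3, 5, 6}) = 1
Therefore G(43) = 1.

1


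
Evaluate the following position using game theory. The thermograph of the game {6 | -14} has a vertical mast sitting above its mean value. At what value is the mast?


Game = {6 | -14}, a switch {a | b} with numbers a > b.
Its thermograph has left wall a - t and right wall b + t, which meet at t = (a - b)/2, where both equal (a + b)/2. So the mast (mean value) is at (a + b)/2.
Mean = (6 + (-14))/2 = -8/2 = -4

-4


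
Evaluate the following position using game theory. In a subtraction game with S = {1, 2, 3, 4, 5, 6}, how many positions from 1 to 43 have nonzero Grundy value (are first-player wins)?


Subtraction set S = {1, 2, 3, 4, 5, 6}, so G(n) = n mod 7.
G(n) = 0 when n is a multiple of 7.
Multiples of 7 in [1, 43]: 6
N-positions (nonzero Grundy) = 43 - 6 = 37

37


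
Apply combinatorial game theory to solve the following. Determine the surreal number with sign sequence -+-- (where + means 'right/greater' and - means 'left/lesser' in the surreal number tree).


Sign expansion: -+--
Rule: track bounds (lo, hi), initially (-inf, +inf). On '+', the current value becomes lo and we move to the simplest number in (value, hi): value + 1 if hi = +inf, otherwise the midpoint (value + hi)/2. On '-', the current value becomes hi and we move to value - 1 if lo = -inf, otherwise the midpoint (lo + value)/2.
Start at 0.
Step 1: sign = -, move left. Bounds: (-inf, 0). Value = -1
Step 2: sign = +, move right. Bounds: (-1, 0). Value = -1/2
Step 3: sign = -, move left. Bounds: (-1, -1/2). Value = -3/4
Step 4: sign = -, move left. Bounds: (-1, -3/4). Value = -7/8
The surreal number with sign expansion -+-- is -7/8.

-7/8


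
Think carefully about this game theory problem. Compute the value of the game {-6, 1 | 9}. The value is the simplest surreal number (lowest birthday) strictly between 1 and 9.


Left options: {-6, 1}, max = 1
Right options: {9}, min = 9
All options are numbers and max(Left) < min(Right), so by the simplicity theorem the value is the simplest (earliest-born) number strictly between 1 and 9.
Integers 2 through 8 all lie strictly between 1 and 9.
Among integers, the simplest (lowest birthday = smallest |n|; 0 is born on day 0, +-n on day n) is 2.
No non-integer in the interval can be simpler: if x is a non-integer in the interval, then floor(x) or ceil(x) also lies in the interval (the interval contains an integer), and both are proper prefixes of x's sign expansion, i.e. born earlier. So the game value is 2.
Game value = 2

2


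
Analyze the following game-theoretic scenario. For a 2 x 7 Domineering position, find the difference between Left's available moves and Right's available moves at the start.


Board is 2 x 7 (rows x cols).
Left (vertical) placements: (rows-1) * cols = 1 * 7 = 7
Right (horizontal) placements: rows * (cols-1) = 2 * 6 = 12
Advantage = Left - Right = 7 - 12 = -5

-5


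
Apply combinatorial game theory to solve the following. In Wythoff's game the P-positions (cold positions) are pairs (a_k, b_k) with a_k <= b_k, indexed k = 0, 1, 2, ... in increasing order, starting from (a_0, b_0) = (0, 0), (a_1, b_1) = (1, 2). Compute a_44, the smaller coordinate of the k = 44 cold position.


By Wythoff's theorem, a_k = floor(k * phi) and b_k = floor(k * phi^2) = a_k + k, where phi = (1 + sqrt(5))/2 is the golden ratio.
phi = (1 + sqrt(5))/2 = 1.618034
k = 44
k * phi = 44 * 1.618034 = 71.193496
a_44 = floor(k * phi) = 71

71


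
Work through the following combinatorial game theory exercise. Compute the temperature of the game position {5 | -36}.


The game is {5 | -36}, a switch {a | b} with numbers a > b.
Cooling {a | b} by t gives {a - t | b + t}, which stops being hot when a - t = b + t, i.e. at t = (a - b)/2. So the temperature of a switch is (a - b)/2.
Temperature = (Left option - Right option) / 2
= (5 - (-36)) / 2
= 41 / 2
= 41/2

41/2


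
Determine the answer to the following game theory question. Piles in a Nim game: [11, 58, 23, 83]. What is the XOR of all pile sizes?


We need the XOR (exclusive or) of all pile sizes.
After XOR-ing pile 1 (size 11): 0 XOR 11 = 11
After XOR-ing pile 2 (size 58): 11 XOR 58 = 49
After XOR-ing pile 3 (size 23): 49 XOR 23 = 38
After XOR-ing pile 4 (size 83): 38 XOR 83 = 117
The Nim-value of this position is 117.

117


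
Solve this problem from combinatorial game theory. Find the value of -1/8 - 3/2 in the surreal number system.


x = -1/8, y = 3/2
Converting to common denominator: 8
x = -1/8, y = 12/8
x - y = -1/8 - 3/2 = -13/8

-13/8


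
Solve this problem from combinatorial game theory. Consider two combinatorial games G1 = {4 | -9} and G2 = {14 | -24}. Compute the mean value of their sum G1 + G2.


G1 = {4 | -9}, G2 = {14 | -24}
Each is a switch {a | b} with numbers a > b; its mean value is (a + b)/2, and mean value is additive over game sums: m(G1 + G2) = m(G1) + m(G2).
Mean of G1 = (4 + (-9))/2 = -5/2 = -5/2
Mean of G2 = (14 + (-24))/2 = -10/2 = -5
Mean of G1 + G2 = -5/2 + -5 = -15/2

-15/2


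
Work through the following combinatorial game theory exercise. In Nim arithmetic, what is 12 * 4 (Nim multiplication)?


Nim multiplication is bilinear over XOR: (u XOR v) * w = (u*w) XOR (v*w).
So we split each operand into its bit components and XOR the pairwise Nim products.
12 = 4 + 8 (as XOR of powers of 2).
4 = 4 (as XOR of powers of 2).
Using the standard Nim-product table on single bits:
  2*2 = 3,   2*4 = 8,   2*8 = 12,
  4*4 = 6,   4*8 = 11,  8*8 = 13,
and  1*x = x (identity), k*l = l*k (commutative).
Pairwise Nim products:
  4 * 4 = 6
  8 * 4 = 11
XOR them: 6 XOR 11 = 13.
Result: 12 * 4 = 13 (in Nim).

13


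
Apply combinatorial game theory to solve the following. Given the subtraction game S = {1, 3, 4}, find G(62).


The subtraction set is S = {1, 3, 4}.
G(k) = mex{ G(k - s) : s in S, s <= k }. We compute iteratively: G(0) = 0.
G(1) = mex({0}) = 1
G(2) = mex({1}) = 0
G(3) = mex({0}) = 1
G(4) = mex({0, 1}) = 2
G(5) = mex({0, 1, 2}) = 3
G(6) = mex({0, 1, 3}) = 2
G(7) = mex({1, 2}) = 0
G(8) = mex({0, 2, 3}) = 1
G(9) = mex({1, 2, 3}) = 0
G(10) = mex({0, 2}) = 1
Observe that G(7)..G(10) = 0, 1, 0, 1 repeats G(0)..G(3) = 0, 1, 0, 1.
For k >= max(S) = 4, G(k) is determined by the previous 4 values G(k-4)..G(k-1); a window of 4 consecutive values has recurred shifted by 7, so by induction G(k + 7) = G(k) for all k >= 0: the sequence is periodic from the start with period 7.
One period: G(0..6) = 0, 1, 0, 1, 2, 3, 2.
62 mod 7 = 6, so G(62) = G(6) = 2.

2


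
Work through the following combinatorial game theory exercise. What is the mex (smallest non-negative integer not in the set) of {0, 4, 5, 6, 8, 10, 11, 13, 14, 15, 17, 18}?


Set = {0, 4, 5, 6, 8, 10, 11, 13, 14, 15, 17, 18}
0 is in the set.
1 is NOT in the set. This is the mex.
mex = 1

1


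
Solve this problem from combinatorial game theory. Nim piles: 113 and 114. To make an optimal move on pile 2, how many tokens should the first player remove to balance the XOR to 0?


Piles: 113 and 114
Current XOR: 113 XOR 114 = 3 (non-zero, so this is an N-position).
To make the XOR zero, we need to find a move that balances the piles.
For pile 2 (size 114): target = 114 XOR 3 = 113
We reduce pile 2 from 114 to 113.
Tokens removed: 114 - 113 = 1
Verification: 113 XOR 113 = 0

1


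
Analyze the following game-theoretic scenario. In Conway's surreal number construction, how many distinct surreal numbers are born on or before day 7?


Day 0: {|} = 0 is born. Count = 1.
Day n: the number of surreal numbers born by day n is 2^(n+1) - 1.
By day 0: 2^1 - 1 = 1
By day 1: 2^2 - 1 = 3
By day 2: 2^3 - 1 = 7
By day 3: 2^4 - 1 = 15
By day 4: 2^5 - 1 = 31
By day 5: 2^6 - 1 = 63
By day 6: 2^7 - 1 = 127
By day 7: 2^8 - 1 = 255
By day 7: 255 surreal numbers.

255


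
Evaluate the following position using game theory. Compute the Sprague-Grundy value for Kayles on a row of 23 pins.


Kayles: a move removes 1 or 2 adjacent pins from a contiguous row.
Removing pins from a row of k leaves two independent rows (a, b) with a + b = k - 1 (one pin) or a + b = k - 2 (two pins); an end removal gives a = 0.
By Sprague-Grundy, G(k) = mex{ G(a) XOR G(b) } over all these splits. G(0) = 0.
G(1): splits (0,0):0^0=0 -> mex({0}) = 1
G(2): splits (0,1):0^1=1 (0,0):0^0=0 -> mex({0, 1}) = 2
G(3): splits (0,2):0^2=2 (1,1):1^1=0 (0,1):0^1=1 -> mex({0, 1, 2}) = 3
G(4): splits (0,3):0^3=3 (1,2):1^2=3 (0,2):0^2=2 (1,1):1^1=0 -> mex({0, 2, 3}) = 1
G(5): splits (0,4):0^1=1 (1,3):1^3=2 (2,2):2^2=0 (0,3):0^3=3 (1,2):1^2=3 -> mex({0, 1, 2, 3}) = 4
G(6) = mex({0, 1, 2, 4}) = 3
G(7) = mex({0, 1, 3, 4, 5}) = 2
G(8) = mex({0, 2, 3, 5, 6}) = 1
G(9) = mex({0, 1, 2, 3, 6, 7}) = 4
G(10) = mex({0, 1, 3, 4, 5, 7}) = 2
G(11) = mex({0, 1, 2, 3, 4, 5}) = 6
G(12) = mex({0, 1, 2, 3, 5, 6, 7}) = 4
G(13) = mex({0, 2, 3, 4, 6, 7}) = 1
G(14) = mex({0, 1, 4, 5, 6, 7}) = 2
G(15) = mex({0, 1, 2, 3, 4, 5, 6}) = 7
G(16) = mex({0, 2, 3, 5, 6, 7}) = 1
G(17) = mex({0, 1, 2, 3, 5, 6, 7}) = 4
G(18) = mex({0, 1, 2, 4, 5, 6}) = 3
G(19) = mex({0, 1, 3, 4, 5, 7}) = 2
G(20) = mex({0, 2, 3, 4, 5, 6, 7}) = 1
G(21) = mex({0, 1, 2, 3, 5, 6, 7}) = 4
G(22) = mex({0, 1, 2, 3, 4, 5, 7}) = 6
G(23) = mex({0, 1, 2, 3, 4, 5, 6}) = 7
Therefore G(23) = 7.

7


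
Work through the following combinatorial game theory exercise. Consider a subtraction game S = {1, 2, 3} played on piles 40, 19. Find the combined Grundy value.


Subtraction set: {1, 2, 3}
For this subtraction set, G(n) = n mod 4 (period = max + 1 = 4).
Pile 1 (size 40): G(40) = 40 mod 4 = 0
Pile 2 (size 19): G(19) = 19 mod 4 = 3
Total Grundy value = XOR of all: 0 XOR 3 = 3

3


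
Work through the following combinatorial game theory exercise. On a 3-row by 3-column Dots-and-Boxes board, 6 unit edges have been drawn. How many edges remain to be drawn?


Grid: 3 x 3 boxes, i.e. 4 rows and 4 columns of dots.
Horizontal edges: (rows + 1) * cols = 4 * 3 = 12
Vertical edges: rows * (cols + 1) = 3 * 4 = 12
Total edges: 12 + 12 = 24
Edges drawn: 6
Remaining: 24 - 6 = 18

18


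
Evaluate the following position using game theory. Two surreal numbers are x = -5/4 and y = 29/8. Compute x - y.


x = -5/4, y = 29/8
Converting to common denominator: 8
x = -10/8, y = 29/8
x - y = -5/4 - 29/8 = -39/8

-39/8


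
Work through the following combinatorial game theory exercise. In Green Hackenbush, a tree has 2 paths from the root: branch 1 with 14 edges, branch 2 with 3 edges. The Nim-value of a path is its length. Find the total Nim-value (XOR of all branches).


The tree has 2 branches from the ground vertex.
In Green Hackenbush, the Nim-value of a simple path of length k is k.
Branch 1: length 14, Nim-value = 14
Branch 2: length 3, Nim-value = 3
Total Nim-value = XOR of all branch values:
0 XOR 14 = 14
14 XOR 3 = 13
Nim-value of the tree = 13

13


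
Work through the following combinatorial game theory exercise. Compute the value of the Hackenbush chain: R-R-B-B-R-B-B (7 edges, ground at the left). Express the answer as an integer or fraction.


Edges (from ground): R-R-B-B-R-B-B
By Berlekamp's sign-expansion rule, a Blue-Red Hackenbush stalk has the value of the surreal number whose sign sequence is the edge sequence with B -> + and R -> -.
Sign sequence: --++-++
Trace the sign expansion in the surreal number tree, starting from 0:
Edge 1: R (sign -) -> bounds (-inf, 0), value = -1
Edge 2: R (sign -) -> bounds (-inf, -1), value = -2
Edge 3: B (sign +) -> bounds (-2, -1), value = -3/2
Edge 4: B (sign +) -> bounds (-3/2, -1), value = -5/4
Edge 5: R (sign -) -> bounds (-3/2, -5/4), value = -11/8
Edge 6: B (sign +) -> bounds (-11/8, -5/4), value = -21/16
Edge 7: B (sign +) -> bounds (-21/16, -5/4), value = -41/32
Game value = -41/32

-41/32


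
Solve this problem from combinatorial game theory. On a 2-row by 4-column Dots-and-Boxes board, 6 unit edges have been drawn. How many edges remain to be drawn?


Grid: 2 x 4 boxes, i.e. 3 rows and 5 columns of dots.
Horizontal edges: (rows + 1) * cols = 3 * 4 = 12
Vertical edges: rows * (cols + 1) = 2 * 5 = 10
Total edges: 12 + 10 = 22
Edges drawn: 6
Remaining: 22 - 6 = 16

16


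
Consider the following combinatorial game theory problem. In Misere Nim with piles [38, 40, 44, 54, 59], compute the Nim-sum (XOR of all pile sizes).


We need the XOR (exclusive or) of all pile sizes.
After XOR-ing pile 1 (size 38): 0 XOR 38 = 38
After XOR-ing pile 2 (size 40): 38 XOR 40 = 14
After XOR-ing pile 3 (size 44): 14 XOR 44 = 34
After XOR-ing pile 4 (size 54): 34 XOR 54 = 20
After XOR-ing pile 5 (size 59): 20 XOR 59 = 47
The Nim-value of this position is 47.

47


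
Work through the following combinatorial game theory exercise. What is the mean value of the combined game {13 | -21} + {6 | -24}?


G1 = {13 | -21}, G2 = {6 | -24}
Each is a switch {a | b} with numbers a > b; its mean value is (a + b)/2, and mean value is additive over game sums: m(G1 + G2) = m(G1) + m(G2).
Mean of G1 = (13 + (-21))/2 = -8/2 = -4
Mean of G2 = (6 + (-24))/2 = -18/2 = -9
Mean of G1 + G2 = -4 + -9 = -13

-13


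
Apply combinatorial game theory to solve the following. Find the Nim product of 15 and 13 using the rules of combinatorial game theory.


Nim multiplication is bilinear over XOR: (u XOR v) * w = (u*w) XOR (v*w).
So we split each operand into its bit components and XOR the pairwise Nim products.
15 = 1 + 2 + 4 + 8 (as XOR of powers of 2).
13 = 1 + 4 + 8 (as XOR of powers of 2).
Using the standard Nim-product table on single bits:
  2*2 = 3,   2*4 = 8,   2*8 = 12,
  4*4 = 6,   4*8 = 11,  8*8 = 13,
and  1*x = x (identity), k*l = l*k (commutative).
Pairwise Nim products:
  1 * 1 = 1
  1 * 4 = 4
  1 * 8 = 8
  2 * 1 = 2
  2 * 4 = 8
  2 * 8 = 12
  4 * 1 = 4
  4 * 4 = 6
  4 * 8 = 11
  8 * 1 = 8
  8 * 4 = 11
  8 * 8 = 13
XOR them: 1 XOR 4 XOR 8 XOR 2 XOR 8 XOR 12 XOR 4 XOR 6 XOR 11 XOR 8 XOR 11 XOR 13 = 12.
Result: 15 * 13 = 12 (in Nim).

12


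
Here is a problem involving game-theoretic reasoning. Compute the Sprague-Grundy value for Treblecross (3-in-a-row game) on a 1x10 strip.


Treblecross: place X on empty cells; 3-in-a-row wins.
Playing within two cells of an existing X lets the opponent win at once, so sensible play treats the cells i-2..i+2 around each X as dead. The player left with no safe cell loses, so this is a normal-play take-away game on strips of safe cells.
Placing X at cell i (0-indexed) of a strip of k safe cells leaves independent strips of sizes max(0, i-2) and max(0, k-i-3). Hence G(k) = mex{ G(max(0,i-2)) XOR G(max(0,k-i-3)) : 0 <= i < k }, with G(0) = 0.
G(1): splits (0,0):0^0=0 -> mex({0}) = 1
G(2): splits (0,0):0^0=0 -> mex({0}) = 1
G(3): splits (0,0):0^0=0 -> mex({0}) = 1
G(4): splits (0,1):0^1=1 (0,0):0^0=0 -> mex({0, 1}) = 2
G(5): splits (0,2):0^1=1 (0,1):0^1=1 (0,0):0^0=0 -> mex({0, 1}) = 2
G(6) = mex({1}) = 0
G(7) = mex({0, 1, 2}) = 3
G(8) = mex({0, 1, 2}) = 3
G(9) = mex({0, 2}) = 1
G(10) = mex({0, 2, 3}) = 1
Therefore G(10) = 1.

1


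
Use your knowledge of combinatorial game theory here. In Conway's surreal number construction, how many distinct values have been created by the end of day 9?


Day 0: {|} = 0 is born. Count = 1.
Day n: the number of surreal numbers born by day n is 2^(n+1) - 1.
By day 0: 2^1 - 1 = 1
By day 1: 2^2 - 1 = 3
By day 2: 2^3 - 1 = 7
By day 3: 2^4 - 1 = 15
By day 4: 2^5 - 1 = 31
By day 5: 2^6 - 1 = 63
By day 6: 2^7 - 1 = 127
By day 7: 2^8 - 1 = 255
By day 8: 2^9 - 1 = 511
By day 9: 2^10 - 1 = 1023
By day 9: 1023 surreal numbers.

1023
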